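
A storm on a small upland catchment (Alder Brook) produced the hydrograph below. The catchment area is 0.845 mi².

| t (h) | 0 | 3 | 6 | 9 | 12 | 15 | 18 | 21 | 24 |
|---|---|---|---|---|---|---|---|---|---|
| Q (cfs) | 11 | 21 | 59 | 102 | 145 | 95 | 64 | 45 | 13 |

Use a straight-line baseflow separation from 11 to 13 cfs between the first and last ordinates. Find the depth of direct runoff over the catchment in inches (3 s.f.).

Direct runoff: 0.00, 9.75, 47.50, 90.25, 133.00, 82.75, 51.50, 32.25, 0.00 cfs; ΣQ_DR = 447.0 cfs.
V = ΣQ_DR · Δt = 447.0 × 10800 s = 4.828 × 10^6 ft³.
Over A = 0.845 mi², depth = V / A = 2.46 in.

d ≈ 2.46 in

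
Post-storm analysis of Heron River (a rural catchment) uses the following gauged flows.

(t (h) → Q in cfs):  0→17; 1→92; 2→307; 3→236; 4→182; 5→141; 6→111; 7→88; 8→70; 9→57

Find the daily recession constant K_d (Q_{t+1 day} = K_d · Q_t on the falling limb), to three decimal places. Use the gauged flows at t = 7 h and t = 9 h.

K_d ≈ 0.005

Between t = 7 h and t = 9 h the flow falls from 88 to 57 cfs over 2×1 h = 2 h.
Per-interval ratio K = (57/88)^(1/2) = 0.8048; K_d = K^(24/1) = 0.005.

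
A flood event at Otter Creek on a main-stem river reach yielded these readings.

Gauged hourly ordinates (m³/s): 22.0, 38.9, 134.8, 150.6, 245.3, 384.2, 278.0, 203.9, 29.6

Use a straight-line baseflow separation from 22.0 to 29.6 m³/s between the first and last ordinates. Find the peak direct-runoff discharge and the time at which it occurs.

Q_p = 357.45 m³/s at t = 5 h

Subtracting baseflow gives direct-runoff ordinates: 0.00, 15.95, 110.90, 125.75, 219.50, 357.45, 250.30, 175.25, 0.00 m³/s.
The maximum is 357.45 m³/s, occurring at the reading for t = 5 h.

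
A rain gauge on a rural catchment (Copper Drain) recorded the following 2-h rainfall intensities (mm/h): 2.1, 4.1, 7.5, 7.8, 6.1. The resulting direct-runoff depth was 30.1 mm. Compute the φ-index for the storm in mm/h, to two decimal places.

Only the 4 blocks with intensity above φ contribute runoff: 4.1, 7.5, 7.8, 6.1 mm/h.
Σ(I−φ)·Δt = d  ⇒  (4.1+7.5+7.8+6.1 − 4φ)·2 = 30.1
φ = (25.50 − 30.1/2) / 4 = 2.61 mm/h.

φ ≈ 2.61 mm/h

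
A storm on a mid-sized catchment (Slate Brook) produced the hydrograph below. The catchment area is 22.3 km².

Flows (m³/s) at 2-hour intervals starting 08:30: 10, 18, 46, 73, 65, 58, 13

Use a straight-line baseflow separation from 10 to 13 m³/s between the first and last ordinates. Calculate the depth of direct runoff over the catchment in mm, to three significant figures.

d ≈ 65.4 mm

Direct runoff: 0.00, 7.50, 35.00, 61.50, 53.00, 45.50, 0.00 m³/s; ΣQ_DR = 202.5 m³/s.
V = ΣQ_DR · Δt = 202.5 × 7200 s = 1.458 × 10^6 m³.
Over A = 22.3 km², depth = V / A = 65.4 mm.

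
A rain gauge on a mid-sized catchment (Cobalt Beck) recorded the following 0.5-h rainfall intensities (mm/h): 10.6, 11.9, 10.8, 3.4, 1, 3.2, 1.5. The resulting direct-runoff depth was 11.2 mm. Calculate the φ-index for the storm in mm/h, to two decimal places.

φ ≈ 3.63 mm/h

Only the 3 blocks with intensity above φ contribute runoff: 10.6, 11.9, 10.8 mm/h.
Σ(I−φ)·Δt = d  ⇒  (10.6+11.9+10.8 − 3φ)·0.5 = 11.2
φ = (33.30 − 11.2/0.5) / 3 = 3.63 mm/h.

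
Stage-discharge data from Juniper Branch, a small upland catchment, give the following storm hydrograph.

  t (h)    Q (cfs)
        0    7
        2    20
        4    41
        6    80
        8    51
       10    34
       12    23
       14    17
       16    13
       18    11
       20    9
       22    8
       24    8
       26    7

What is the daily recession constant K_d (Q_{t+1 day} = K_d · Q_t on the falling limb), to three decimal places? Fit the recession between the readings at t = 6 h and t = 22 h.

Between t = 6 h and t = 22 h the flow falls from 80 to 8 cfs over 8×2 h = 16 h.
Per-interval ratio K = (8/80)^(1/8) = 0.7499; K_d = K^(24/2) = 0.032.

K_d ≈ 0.032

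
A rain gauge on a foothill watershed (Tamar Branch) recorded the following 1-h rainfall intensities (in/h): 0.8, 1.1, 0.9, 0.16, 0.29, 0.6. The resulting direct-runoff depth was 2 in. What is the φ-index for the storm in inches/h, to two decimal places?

Only the 4 blocks with intensity above φ contribute runoff: 0.8, 1.1, 0.9, 0.6 in/h.
Σ(I−φ)·Δt = d  ⇒  (0.8+1.1+0.9+0.6 − 4φ)·1 = 2
φ = (3.400 − 2/1) / 4 = 0.35 in/h.

φ ≈ 0.35 in/h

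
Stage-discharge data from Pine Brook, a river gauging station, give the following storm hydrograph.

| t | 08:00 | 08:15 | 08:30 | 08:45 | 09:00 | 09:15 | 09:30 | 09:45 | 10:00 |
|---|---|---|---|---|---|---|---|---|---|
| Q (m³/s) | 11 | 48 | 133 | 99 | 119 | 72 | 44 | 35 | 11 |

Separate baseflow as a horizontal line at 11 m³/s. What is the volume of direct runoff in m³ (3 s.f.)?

V ≈ 4.26 × 10^5 m³

Direct-runoff ordinates (Q − Q_b): 0.0, 37.0, 122.0, 88.0, 108.0, 61.0, 33.0, 24.0, 0.0 m³/s.
ΣQ_DR = 473.0 m³/s.
With Δt = 0.25 h = 900 s, V = ΣQ_DR · Δt = 473.0 × 900 = 4.26 × 10^5 m³.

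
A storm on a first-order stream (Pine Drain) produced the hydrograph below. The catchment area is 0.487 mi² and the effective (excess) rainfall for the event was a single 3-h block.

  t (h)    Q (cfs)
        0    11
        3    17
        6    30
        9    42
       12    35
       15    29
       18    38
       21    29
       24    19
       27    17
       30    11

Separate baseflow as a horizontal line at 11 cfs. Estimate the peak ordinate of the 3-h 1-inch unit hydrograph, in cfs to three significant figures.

Direct runoff: 0.0, 6.0, 19.0, 31.0, 24.0, 18.0, 27.0, 18.0, 8.0, 6.0, 0.0 cfs; ΣQ_DR = 157.0 cfs, peak = 31.0 cfs.
Runoff depth d = ΣQ_DR·Δt / A = 157.0 × 10800 / (0.487 mi²) = 1.499 in.
The 1-inch UH is the DRH scaled by (1 in)/d, so U_p = 31.0 × 1/1.499 = 20.7 cfs.

U_p ≈ 20.7 cfs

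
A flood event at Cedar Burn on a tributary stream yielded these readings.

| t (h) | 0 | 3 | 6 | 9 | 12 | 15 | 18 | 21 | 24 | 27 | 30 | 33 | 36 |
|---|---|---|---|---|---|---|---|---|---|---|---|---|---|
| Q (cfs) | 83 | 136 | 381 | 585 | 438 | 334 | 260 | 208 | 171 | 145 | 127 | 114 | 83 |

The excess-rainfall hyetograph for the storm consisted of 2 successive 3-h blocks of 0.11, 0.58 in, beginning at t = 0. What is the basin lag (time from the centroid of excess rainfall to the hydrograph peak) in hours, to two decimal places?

t_L ≈ 4.98 h

Centroid of excess rainfall: t_c = Σ P_i·t̄_i / ΣP_i = 4.0217 h (block centres at 1.5, 4.5 h).
Hydrograph peak occurs at t = 9 h, so basin lag t_L = 9 − 4.0217 = 4.98 h.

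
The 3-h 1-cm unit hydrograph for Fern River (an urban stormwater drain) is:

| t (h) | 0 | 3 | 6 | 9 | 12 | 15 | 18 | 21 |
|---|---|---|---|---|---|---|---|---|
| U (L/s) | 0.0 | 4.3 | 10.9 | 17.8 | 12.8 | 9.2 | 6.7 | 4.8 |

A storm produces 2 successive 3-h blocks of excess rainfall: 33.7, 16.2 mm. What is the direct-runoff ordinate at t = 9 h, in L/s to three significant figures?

By discrete convolution, Q_j = Σ (P_i / 10 mm) · U_{j−i}.
At t = 9 h (j=3): Q = (33.7/10)·17.8 + (16.2/10)·10.9 = 77.6 L/s.

Q ≈ 77.6 L/s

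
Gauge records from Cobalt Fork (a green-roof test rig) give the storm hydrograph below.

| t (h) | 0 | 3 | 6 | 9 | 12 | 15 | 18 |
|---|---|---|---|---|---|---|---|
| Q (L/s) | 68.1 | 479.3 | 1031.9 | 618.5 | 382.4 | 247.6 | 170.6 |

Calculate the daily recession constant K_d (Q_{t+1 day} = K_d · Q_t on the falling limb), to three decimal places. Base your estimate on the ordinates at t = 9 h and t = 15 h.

Between t = 9 h and t = 15 h the flow falls from 618.5 to 247.6 L/s over 2×3 h = 6 h.
Per-interval ratio K = (247.6/618.5)^(1/2) = 0.6327; K_d = K^(24/3) = 0.026.

K_d ≈ 0.026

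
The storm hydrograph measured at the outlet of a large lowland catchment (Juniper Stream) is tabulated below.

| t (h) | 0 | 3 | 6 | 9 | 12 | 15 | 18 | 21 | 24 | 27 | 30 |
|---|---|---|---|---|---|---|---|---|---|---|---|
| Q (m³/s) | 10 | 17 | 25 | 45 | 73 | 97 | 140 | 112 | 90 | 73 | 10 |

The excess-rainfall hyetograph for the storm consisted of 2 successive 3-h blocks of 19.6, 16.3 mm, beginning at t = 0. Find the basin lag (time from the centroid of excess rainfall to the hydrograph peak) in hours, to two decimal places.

t_L ≈ 15.14 h

Centroid of excess rainfall: t_c = Σ P_i·t̄_i / ΣP_i = 2.8621 h (block centres at 1.5, 4.5 h).
Hydrograph peak occurs at t = 18 h, so basin lag t_L = 18 − 2.8621 = 15.14 h.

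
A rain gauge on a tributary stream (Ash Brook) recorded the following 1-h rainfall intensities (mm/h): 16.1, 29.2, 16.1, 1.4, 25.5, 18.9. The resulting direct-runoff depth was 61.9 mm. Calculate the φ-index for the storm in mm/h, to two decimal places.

φ ≈ 8.78 mm/h

Only the 5 blocks with intensity above φ contribute runoff: 16.1, 29.2, 16.1, 25.5, 18.9 mm/h.
Σ(I−φ)·Δt = d  ⇒  (16.1+29.2+16.1+25.5+18.9 − 5φ)·1 = 61.9
φ = (105.8 − 61.9/1) / 5 = 8.78 mm/h.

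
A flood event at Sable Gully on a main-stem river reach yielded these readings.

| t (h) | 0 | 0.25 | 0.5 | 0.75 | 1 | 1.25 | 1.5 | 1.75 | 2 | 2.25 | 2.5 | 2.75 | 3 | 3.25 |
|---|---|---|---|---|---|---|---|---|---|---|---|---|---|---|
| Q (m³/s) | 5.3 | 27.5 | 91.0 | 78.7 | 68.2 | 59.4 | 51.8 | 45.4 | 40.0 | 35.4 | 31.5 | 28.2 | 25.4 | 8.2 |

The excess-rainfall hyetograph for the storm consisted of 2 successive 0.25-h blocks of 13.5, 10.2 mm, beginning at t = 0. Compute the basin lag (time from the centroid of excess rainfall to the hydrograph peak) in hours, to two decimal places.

Centroid of excess rainfall: t_c = Σ P_i·t̄_i / ΣP_i = 0.2326 h (block centres at 0.125, 0.375 h).
Hydrograph peak occurs at t = 0.5 h, so basin lag t_L = 0.5 − 0.2326 = 0.27 h.

t_L ≈ 0.27 h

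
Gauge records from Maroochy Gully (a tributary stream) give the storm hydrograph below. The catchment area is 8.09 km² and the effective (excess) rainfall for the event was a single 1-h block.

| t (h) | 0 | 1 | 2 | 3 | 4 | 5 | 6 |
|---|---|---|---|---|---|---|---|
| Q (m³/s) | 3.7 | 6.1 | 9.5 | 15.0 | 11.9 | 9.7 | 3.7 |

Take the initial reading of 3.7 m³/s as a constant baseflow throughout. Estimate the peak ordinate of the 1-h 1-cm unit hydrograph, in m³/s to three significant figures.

U_p ≈ 7.54 m³/s

Direct runoff: 0.0, 2.4, 5.8, 11.3, 8.2, 6.0, 0.0 m³/s; ΣQ_DR = 33.70 m³/s, peak = 11.3 m³/s.
Runoff depth d = ΣQ_DR·Δt / A = 33.70 × 3600 / (8.09 km²) = 15.00 mm.
The 1-cm UH is the DRH scaled by (10 mm)/d, so U_p = 11.3 × 10/15.00 = 7.54 m³/s.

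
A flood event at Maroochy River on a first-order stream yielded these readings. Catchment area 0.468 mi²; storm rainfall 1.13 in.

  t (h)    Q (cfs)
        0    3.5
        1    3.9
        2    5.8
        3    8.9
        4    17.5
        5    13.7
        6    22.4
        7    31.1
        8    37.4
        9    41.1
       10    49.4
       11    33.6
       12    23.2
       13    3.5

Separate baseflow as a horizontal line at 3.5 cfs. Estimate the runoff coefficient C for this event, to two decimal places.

ΣQ_DR = 246.0 cfs; V = ΣQ_DR·Δt = 8.856 × 10^5 ft³.
Runoff depth d = V / A = 0.8145 in.
C = d / P = 0.8145 / 1.13 = 0.72.

C ≈ 0.72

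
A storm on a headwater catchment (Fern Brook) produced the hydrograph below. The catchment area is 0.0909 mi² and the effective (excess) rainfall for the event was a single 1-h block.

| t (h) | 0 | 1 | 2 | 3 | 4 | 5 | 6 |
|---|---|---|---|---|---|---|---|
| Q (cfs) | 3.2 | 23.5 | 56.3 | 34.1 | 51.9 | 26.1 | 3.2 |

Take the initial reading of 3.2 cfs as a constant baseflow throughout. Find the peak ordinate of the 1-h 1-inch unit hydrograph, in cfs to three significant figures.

Direct runoff: 0.0, 20.3, 53.1, 30.9, 48.7, 22.9, 0.0 cfs; ΣQ_DR = 175.9 cfs, peak = 53.1 cfs.
Runoff depth d = ΣQ_DR·Δt / A = 175.9 × 3600 / (0.0909 mi²) = 2.999 in.
The 1-inch UH is the DRH scaled by (1 in)/d, so U_p = 53.1 × 1/2.999 = 17.7 cfs.

U_p ≈ 17.7 cfs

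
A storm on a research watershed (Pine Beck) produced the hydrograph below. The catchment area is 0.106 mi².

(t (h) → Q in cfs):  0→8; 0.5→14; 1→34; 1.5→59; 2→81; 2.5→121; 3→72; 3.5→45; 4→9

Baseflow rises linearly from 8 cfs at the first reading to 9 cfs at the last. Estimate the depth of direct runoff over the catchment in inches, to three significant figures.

d ≈ 2.68 in

Direct runoff: 0.00, 5.88, 25.75, 50.62, 72.50, 112.38, 63.25, 36.12, 0.00 cfs; ΣQ_DR = 366.5 cfs.
V = ΣQ_DR · Δt = 366.5 × 1800 s = 6.597 × 10^5 ft³.
Over A = 0.106 mi², depth = V / A = 2.68 in.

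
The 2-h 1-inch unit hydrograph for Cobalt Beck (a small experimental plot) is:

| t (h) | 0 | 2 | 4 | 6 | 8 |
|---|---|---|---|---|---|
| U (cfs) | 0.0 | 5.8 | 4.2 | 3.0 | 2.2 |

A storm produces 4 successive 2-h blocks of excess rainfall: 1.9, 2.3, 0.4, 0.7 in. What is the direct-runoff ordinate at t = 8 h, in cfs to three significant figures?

By discrete convolution, Q_j = Σ (P_i / 1 in) · U_{j−i}.
At t = 8 h (j=4): Q = (1.9/1)·2.2 + (2.3/1)·3.0 + (0.4/1)·4.2 + (0.7/1)·5.8 = 16.8 cfs.

Q ≈ 16.8 cfs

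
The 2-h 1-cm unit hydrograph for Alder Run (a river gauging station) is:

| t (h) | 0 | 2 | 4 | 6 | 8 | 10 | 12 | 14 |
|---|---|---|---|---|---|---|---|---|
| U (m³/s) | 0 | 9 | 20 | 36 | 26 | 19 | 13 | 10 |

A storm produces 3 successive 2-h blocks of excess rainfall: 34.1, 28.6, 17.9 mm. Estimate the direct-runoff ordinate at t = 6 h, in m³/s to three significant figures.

Q ≈ 196 m³/s

By discrete convolution, Q_j = Σ (P_i / 10 mm) · U_{j−i}.
At t = 6 h (j=3): Q = (34.1/10)·36 + (28.6/10)·20 + (17.9/10)·9 = 196 m³/s.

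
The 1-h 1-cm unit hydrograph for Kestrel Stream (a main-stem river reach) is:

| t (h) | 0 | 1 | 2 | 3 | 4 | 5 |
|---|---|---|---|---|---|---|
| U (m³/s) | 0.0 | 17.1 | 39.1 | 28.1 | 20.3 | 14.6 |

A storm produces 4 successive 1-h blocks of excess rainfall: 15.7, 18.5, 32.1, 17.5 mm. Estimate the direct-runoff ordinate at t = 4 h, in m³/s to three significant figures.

By discrete convolution, Q_j = Σ (P_i / 10 mm) · U_{j−i}.
At t = 4 h (j=4): Q = (15.7/10)·20.3 + (18.5/10)·28.1 + (32.1/10)·39.1 + (17.5/10)·17.1 = 239 m³/s.

Q ≈ 239 m³/s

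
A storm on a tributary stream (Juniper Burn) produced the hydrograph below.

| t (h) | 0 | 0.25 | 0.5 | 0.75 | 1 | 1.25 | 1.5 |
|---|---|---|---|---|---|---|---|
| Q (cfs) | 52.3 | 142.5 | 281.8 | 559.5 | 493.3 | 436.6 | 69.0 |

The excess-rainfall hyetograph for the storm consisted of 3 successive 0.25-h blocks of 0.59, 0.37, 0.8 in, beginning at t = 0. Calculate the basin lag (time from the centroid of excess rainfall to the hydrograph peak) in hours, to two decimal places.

Centroid of excess rainfall: t_c = Σ P_i·t̄_i / ΣP_i = 0.4048 h (block centres at 0.125, 0.375, 0.625 h).
Hydrograph peak occurs at t = 0.75 h, so basin lag t_L = 0.75 − 0.4048 = 0.35 h.

t_L ≈ 0.35 h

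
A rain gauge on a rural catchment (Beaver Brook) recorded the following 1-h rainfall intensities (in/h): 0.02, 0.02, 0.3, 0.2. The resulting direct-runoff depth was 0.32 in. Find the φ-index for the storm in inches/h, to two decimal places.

Only the 2 blocks with intensity above φ contribute runoff: 0.3, 0.2 in/h.
Σ(I−φ)·Δt = d  ⇒  (0.3+0.2 − 2φ)·1 = 0.32
φ = (0.5000 − 0.32/1) / 2 = 0.09 in/h.

φ ≈ 0.09 in/h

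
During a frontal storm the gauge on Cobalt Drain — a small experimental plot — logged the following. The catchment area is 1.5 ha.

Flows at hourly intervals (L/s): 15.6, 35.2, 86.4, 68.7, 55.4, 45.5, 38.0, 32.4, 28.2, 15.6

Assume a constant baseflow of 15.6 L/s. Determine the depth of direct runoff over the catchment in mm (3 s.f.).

d ≈ 63.6 mm

Direct runoff: 0.0, 19.6, 70.8, 53.1, 39.8, 29.9, 22.4, 16.8, 12.6, 0.0 L/s; ΣQ_DR = 265.0 L/s.
V = ΣQ_DR · Δt = 265.0 × 3600 s = 9.540 × 10^5 L.
Over A = 1.5 ha, depth = V / A = 63.6 mm.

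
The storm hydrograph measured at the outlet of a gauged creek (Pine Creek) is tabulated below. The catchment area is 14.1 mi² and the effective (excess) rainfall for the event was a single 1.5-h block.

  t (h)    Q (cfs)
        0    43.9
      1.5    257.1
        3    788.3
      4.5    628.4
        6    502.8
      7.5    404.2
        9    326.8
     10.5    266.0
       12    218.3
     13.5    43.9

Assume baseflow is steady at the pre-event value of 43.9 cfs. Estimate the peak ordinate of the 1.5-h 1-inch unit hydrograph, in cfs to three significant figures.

Direct runoff: 0.0, 213.2, 744.4, 584.5, 458.9, 360.3, 282.9, 222.1, 174.4, 0.0 cfs; ΣQ_DR = 3041 cfs, peak = 744.4 cfs.
Runoff depth d = ΣQ_DR·Δt / A = 3041 × 5400 / (14.1 mi²) = 0.5013 in.
The 1-inch UH is the DRH scaled by (1 in)/d, so U_p = 744.4 × 1/0.5013 = 1490 cfs.

U_p ≈ 1490 cfs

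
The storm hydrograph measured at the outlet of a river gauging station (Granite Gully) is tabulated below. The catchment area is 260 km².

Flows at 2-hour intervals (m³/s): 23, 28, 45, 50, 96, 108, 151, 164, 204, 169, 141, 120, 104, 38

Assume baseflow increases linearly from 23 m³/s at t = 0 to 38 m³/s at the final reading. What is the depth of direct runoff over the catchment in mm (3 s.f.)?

Direct runoff: 0.00, 3.85, 19.69, 23.54, 68.38, 79.23, 121.08, 132.92, 171.77, 135.62, 106.46, 84.31, 67.15, 0.00 m³/s; ΣQ_DR = 1014 m³/s.
V = ΣQ_DR · Δt = 1014 × 7200 s = 7.301 × 10^6 m³.
Over A = 260 km², depth = V / A = 28.1 mm.

d ≈ 28.1 mm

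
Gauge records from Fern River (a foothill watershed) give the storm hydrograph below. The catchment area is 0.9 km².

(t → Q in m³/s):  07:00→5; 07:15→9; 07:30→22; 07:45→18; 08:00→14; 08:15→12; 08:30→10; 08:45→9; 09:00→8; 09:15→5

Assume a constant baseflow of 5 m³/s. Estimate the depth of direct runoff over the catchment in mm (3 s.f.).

d ≈ 62.0 mm

Direct runoff: 0.0, 4.0, 17.0, 13.0, 9.0, 7.0, 5.0, 4.0, 3.0, 0.0 m³/s; ΣQ_DR = 62.00 m³/s.
V = ΣQ_DR · Δt = 62.00 × 900 s = 55800 m³.
Over A = 0.9 km², depth = V / A = 62.0 mm.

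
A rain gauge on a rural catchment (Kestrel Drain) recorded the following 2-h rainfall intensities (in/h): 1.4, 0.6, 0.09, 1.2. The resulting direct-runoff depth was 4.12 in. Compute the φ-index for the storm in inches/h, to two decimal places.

φ ≈ 0.38 in/h

Only the 3 blocks with intensity above φ contribute runoff: 1.4, 0.6, 1.2 in/h.
Σ(I−φ)·Δt = d  ⇒  (1.4+0.6+1.2 − 3φ)·2 = 4.12
φ = (3.200 − 4.12/2) / 3 = 0.38 in/h.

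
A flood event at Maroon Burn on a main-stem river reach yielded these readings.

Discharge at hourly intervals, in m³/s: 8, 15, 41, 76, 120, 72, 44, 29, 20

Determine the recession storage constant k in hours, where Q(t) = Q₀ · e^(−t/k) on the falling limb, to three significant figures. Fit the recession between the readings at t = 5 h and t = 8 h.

On the falling limb, Q drops from 72 to 20 m³/s between t = 5 h and t = 8 h (Δt = 3 h).
k = −Δt / ln(Q₂/Q₁) = −3 / ln(20/72) = 2.34 h.

k ≈ 2.34 h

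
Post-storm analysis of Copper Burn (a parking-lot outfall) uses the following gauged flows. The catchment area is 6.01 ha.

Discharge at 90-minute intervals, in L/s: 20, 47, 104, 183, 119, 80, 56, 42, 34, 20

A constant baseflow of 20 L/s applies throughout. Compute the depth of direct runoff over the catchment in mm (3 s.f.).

d ≈ 45.4 mm

Direct runoff: 0.0, 27.0, 84.0, 163.0, 99.0, 60.0, 36.0, 22.0, 14.0, 0.0 L/s; ΣQ_DR = 505.0 L/s.
V = ΣQ_DR · Δt = 505.0 × 5400 s = 2.727 × 10^6 L.
Over A = 6.01 ha, depth = V / A = 45.4 mm.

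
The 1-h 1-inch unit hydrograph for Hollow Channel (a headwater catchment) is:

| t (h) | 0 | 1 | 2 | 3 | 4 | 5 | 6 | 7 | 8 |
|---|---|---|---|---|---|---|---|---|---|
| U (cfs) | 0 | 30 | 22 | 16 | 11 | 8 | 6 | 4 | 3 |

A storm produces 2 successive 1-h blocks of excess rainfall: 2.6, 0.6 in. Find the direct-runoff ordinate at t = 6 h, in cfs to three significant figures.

By discrete convolution, Q_j = Σ (P_i / 1 in) · U_{j−i}.
At t = 6 h (j=6): Q = (2.6/1)·6 + (0.6/1)·8 = 20.4 cfs.

Q ≈ 20.4 cfs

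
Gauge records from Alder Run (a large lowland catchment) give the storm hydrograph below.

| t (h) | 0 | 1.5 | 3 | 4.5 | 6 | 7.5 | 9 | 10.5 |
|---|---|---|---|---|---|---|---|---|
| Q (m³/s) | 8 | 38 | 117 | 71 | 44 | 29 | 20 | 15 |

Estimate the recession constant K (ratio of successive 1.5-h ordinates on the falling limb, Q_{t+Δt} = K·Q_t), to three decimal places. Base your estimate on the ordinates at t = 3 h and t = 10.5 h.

K ≈ 0.663

Using the recession-limb readings at t = 3 h and t = 10.5 h: Q falls from 117 to 15 m³/s over 5 intervals.
K = (Q₂/Q₁)^(1/5) = (15/117)^(1/5) = 0.663.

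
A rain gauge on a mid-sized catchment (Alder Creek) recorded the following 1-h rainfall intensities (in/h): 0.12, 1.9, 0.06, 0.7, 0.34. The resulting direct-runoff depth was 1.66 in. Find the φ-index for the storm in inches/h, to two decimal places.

Only the 2 blocks with intensity above φ contribute runoff: 1.9, 0.7 in/h.
Σ(I−φ)·Δt = d  ⇒  (1.9+0.7 − 2φ)·1 = 1.66
φ = (2.600 − 1.66/1) / 2 = 0.47 in/h.

φ ≈ 0.47 in/h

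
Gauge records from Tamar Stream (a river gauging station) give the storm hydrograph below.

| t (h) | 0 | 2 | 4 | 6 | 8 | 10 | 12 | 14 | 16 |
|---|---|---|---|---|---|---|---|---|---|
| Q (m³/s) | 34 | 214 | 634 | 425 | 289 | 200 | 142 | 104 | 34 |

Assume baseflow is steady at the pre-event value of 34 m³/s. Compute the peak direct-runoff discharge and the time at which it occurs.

Subtracting baseflow gives direct-runoff ordinates: 0.0, 180.0, 600.0, 391.0, 255.0, 166.0, 108.0, 70.0, 0.0 m³/s.
The maximum is 600.0 m³/s, occurring at the reading for t = 4 h.

Q_p = 600.0 m³/s at t = 4 h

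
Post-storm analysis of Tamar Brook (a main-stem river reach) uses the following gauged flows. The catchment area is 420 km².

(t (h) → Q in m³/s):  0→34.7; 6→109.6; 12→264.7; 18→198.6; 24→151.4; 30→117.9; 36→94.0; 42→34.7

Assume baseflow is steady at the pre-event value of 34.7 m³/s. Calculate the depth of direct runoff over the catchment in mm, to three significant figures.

d ≈ 37.4 mm

Direct runoff: 0.0, 74.9, 230.0, 163.9, 116.7, 83.2, 59.3, 0.0 m³/s; ΣQ_DR = 728.0 m³/s.
V = ΣQ_DR · Δt = 728.0 × 21600 s = 1.572 × 10^7 m³.
Over A = 420 km², depth = V / A = 37.4 mm.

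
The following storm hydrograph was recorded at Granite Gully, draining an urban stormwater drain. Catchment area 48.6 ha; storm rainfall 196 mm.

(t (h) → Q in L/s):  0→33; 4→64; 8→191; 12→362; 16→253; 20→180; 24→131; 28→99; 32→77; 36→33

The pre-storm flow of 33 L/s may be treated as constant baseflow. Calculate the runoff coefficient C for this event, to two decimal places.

ΣQ_DR = 1093 L/s; V = ΣQ_DR·Δt = 1.574 × 10^7 L.
Runoff depth d = V / A = 32.39 mm.
C = d / P = 32.39 / 196 = 0.17.

C ≈ 0.17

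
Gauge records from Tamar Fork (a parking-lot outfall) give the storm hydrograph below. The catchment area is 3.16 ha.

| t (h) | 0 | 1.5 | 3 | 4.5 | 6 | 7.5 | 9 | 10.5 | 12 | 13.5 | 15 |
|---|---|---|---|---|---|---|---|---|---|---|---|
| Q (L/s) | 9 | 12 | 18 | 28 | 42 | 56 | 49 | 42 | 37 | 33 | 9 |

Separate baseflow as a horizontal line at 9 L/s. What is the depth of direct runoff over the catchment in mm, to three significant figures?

Direct runoff: 0.0, 3.0, 9.0, 19.0, 33.0, 47.0, 40.0, 33.0, 28.0, 24.0, 0.0 L/s; ΣQ_DR = 236.0 L/s.
V = ΣQ_DR · Δt = 236.0 × 5400 s = 1.274 × 10^6 L.
Over A = 3.16 ha, depth = V / A = 40.3 mm.

d ≈ 40.3 mm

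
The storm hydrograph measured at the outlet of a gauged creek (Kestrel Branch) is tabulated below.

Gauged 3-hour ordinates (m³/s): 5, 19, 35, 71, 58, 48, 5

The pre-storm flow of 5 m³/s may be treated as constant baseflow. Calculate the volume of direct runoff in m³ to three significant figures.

V ≈ 2.22 × 10^6 m³

Direct-runoff ordinates (Q − Q_b): 0.0, 14.0, 30.0, 66.0, 53.0, 43.0, 0.0 m³/s.
ΣQ_DR = 206.0 m³/s.
With Δt = 3 h = 10800 s, V = ΣQ_DR · Δt = 206.0 × 10800 = 2.22 × 10^6 m³.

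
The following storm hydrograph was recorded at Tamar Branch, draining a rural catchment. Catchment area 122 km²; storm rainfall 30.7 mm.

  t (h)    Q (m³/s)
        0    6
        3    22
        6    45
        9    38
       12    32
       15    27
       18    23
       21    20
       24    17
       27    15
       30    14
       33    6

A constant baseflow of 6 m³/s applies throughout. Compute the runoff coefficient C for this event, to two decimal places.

ΣQ_DR = 193.0 m³/s; V = ΣQ_DR·Δt = 2.084 × 10^6 m³.
Runoff depth d = V / A = 17.09 mm.
C = d / P = 17.09 / 30.7 = 0.56.

C ≈ 0.56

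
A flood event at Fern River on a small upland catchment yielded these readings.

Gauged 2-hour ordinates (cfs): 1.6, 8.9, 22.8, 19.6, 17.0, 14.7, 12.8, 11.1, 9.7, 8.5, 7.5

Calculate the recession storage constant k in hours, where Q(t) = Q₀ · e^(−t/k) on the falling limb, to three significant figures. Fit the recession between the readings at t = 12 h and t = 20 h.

k ≈ 15.0 h

On the falling limb, Q drops from 12.8 to 7.5 cfs between t = 12 h and t = 20 h (Δt = 8 h).
k = −Δt / ln(Q₂/Q₁) = −8 / ln(7.5/12.8) = 15.0 h.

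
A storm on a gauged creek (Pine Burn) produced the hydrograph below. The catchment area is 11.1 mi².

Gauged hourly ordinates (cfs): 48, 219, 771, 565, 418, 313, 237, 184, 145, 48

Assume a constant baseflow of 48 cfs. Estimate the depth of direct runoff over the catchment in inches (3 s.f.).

Direct runoff: 0.0, 171.0, 723.0, 517.0, 370.0, 265.0, 189.0, 136.0, 97.0, 0.0 cfs; ΣQ_DR = 2468 cfs.
V = ΣQ_DR · Δt = 2468 × 3600 s = 8.885 × 10^6 ft³.
Over A = 11.1 mi², depth = V / A = 0.345 in.

d ≈ 0.345 in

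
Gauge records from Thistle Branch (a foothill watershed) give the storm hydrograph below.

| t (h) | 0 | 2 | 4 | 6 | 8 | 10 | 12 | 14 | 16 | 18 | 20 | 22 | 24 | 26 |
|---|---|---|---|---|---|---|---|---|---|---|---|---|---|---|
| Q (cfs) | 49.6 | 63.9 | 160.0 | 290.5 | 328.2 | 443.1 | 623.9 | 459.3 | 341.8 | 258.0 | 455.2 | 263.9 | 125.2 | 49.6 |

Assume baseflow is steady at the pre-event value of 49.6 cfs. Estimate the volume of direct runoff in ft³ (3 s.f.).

Direct-runoff ordinates (Q − Q_b): 0.0, 14.3, 110.4, 240.9, 278.6, 393.5, 574.3, 409.7, 292.2, 208.4, 405.6, 214.3, 75.6, 0.0 cfs.
ΣQ_DR = 3218 cfs.
With Δt = 2 h = 7200 s, V = ΣQ_DR · Δt = 3218 × 7200 = 2.32 × 10^7 ft³.

V ≈ 2.32 × 10^7 ft³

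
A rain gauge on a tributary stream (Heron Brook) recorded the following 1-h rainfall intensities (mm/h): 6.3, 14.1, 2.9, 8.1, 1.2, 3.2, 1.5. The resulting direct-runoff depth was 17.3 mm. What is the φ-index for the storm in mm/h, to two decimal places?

Only the 3 blocks with intensity above φ contribute runoff: 6.3, 14.1, 8.1 mm/h.
Σ(I−φ)·Δt = d  ⇒  (6.3+14.1+8.1 − 3φ)·1 = 17.3
φ = (28.50 − 17.3/1) / 3 = 3.73 mm/h.

φ ≈ 3.73 mm/h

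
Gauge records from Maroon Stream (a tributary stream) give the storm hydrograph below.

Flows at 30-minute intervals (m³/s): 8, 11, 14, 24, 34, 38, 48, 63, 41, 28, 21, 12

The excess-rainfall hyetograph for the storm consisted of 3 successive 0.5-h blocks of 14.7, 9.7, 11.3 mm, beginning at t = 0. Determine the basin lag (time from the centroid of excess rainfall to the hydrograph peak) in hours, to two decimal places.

t_L ≈ 2.80 h

Centroid of excess rainfall: t_c = Σ P_i·t̄_i / ΣP_i = 0.7024 h (block centres at 0.25, 0.75, 1.25 h).
Hydrograph peak occurs at t = 3.5 h, so basin lag t_L = 3.5 − 0.7024 = 2.80 h.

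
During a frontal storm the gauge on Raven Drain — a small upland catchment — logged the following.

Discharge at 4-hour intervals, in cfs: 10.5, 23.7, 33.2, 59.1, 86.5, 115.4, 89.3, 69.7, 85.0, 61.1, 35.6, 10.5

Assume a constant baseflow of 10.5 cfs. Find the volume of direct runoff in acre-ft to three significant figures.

V ≈ 183 acre-ft

Direct-runoff ordinates (Q − Q_b): 0.0, 13.2, 22.7, 48.6, 76.0, 104.9, 78.8, 59.2, 74.5, 50.6, 25.1, 0.0 cfs.
ΣQ_DR = 553.6 cfs.
With Δt = 4 h = 14400 s, V = ΣQ_DR · Δt = 553.6 × 14400 = 7.97 × 10^6 ft³ = 183 acre-ft.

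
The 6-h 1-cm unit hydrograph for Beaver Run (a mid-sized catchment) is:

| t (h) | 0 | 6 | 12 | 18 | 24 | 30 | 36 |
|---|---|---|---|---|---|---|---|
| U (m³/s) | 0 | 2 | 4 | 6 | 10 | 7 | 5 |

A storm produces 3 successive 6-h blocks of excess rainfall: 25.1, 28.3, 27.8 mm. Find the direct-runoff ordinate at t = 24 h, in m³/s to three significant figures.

By discrete convolution, Q_j = Σ (P_i / 10 mm) · U_{j−i}.
At t = 24 h (j=4): Q = (25.1/10)·10 + (28.3/10)·6 + (27.8/10)·4 = 53.2 m³/s.

Q ≈ 53.2 m³/s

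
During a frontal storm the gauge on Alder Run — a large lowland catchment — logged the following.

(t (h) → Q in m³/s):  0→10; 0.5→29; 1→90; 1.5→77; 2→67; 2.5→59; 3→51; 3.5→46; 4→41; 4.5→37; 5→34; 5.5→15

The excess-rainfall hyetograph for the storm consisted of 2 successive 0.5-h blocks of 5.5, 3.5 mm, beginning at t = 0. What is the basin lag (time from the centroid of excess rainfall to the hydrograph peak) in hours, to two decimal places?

Centroid of excess rainfall: t_c = Σ P_i·t̄_i / ΣP_i = 0.4444 h (block centres at 0.25, 0.75 h).
Hydrograph peak occurs at t = 1 h, so basin lag t_L = 1 − 0.4444 = 0.56 h.

t_L ≈ 0.56 h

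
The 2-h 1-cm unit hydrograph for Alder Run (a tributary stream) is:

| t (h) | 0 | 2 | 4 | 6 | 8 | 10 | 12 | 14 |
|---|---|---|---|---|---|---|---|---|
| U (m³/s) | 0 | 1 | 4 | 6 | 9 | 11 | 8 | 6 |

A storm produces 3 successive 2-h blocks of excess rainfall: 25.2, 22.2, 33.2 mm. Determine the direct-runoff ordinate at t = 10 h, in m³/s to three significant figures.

By discrete convolution, Q_j = Σ (P_i / 10 mm) · U_{j−i}.
At t = 10 h (j=5): Q = (25.2/10)·11 + (22.2/10)·9 + (33.2/10)·6 = 67.6 m³/s.

Q ≈ 67.6 m³/s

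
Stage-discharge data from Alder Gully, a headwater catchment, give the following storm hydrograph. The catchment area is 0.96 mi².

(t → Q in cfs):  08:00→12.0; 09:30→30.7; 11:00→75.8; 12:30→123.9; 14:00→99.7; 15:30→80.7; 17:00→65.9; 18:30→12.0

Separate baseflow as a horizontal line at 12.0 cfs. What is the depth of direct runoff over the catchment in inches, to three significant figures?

d ≈ 0.980 in

Direct runoff: 0.0, 18.7, 63.8, 111.9, 87.7, 68.7, 53.9, 0.0 cfs; ΣQ_DR = 404.7 cfs.
V = ΣQ_DR · Δt = 404.7 × 5400 s = 2.185 × 10^6 ft³.
Over A = 0.96 mi², depth = V / A = 0.980 in.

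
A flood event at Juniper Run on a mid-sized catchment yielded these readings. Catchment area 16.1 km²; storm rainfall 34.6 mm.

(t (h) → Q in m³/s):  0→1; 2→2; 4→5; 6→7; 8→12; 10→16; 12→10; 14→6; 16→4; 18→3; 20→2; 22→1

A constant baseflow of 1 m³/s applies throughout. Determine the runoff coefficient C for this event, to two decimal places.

C ≈ 0.74

ΣQ_DR = 57.00 m³/s; V = ΣQ_DR·Δt = 4.104 × 10^5 m³.
Runoff depth d = V / A = 25.49 mm.
C = d / P = 25.49 / 34.6 = 0.74.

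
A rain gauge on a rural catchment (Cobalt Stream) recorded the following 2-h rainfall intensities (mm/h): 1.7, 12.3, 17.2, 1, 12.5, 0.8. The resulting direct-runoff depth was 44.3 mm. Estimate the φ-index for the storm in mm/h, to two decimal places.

Only the 3 blocks with intensity above φ contribute runoff: 12.3, 17.2, 12.5 mm/h.
Σ(I−φ)·Δt = d  ⇒  (12.3+17.2+12.5 − 3φ)·2 = 44.3
φ = (42.00 − 44.3/2) / 3 = 6.62 mm/h.

φ ≈ 6.62 mm/h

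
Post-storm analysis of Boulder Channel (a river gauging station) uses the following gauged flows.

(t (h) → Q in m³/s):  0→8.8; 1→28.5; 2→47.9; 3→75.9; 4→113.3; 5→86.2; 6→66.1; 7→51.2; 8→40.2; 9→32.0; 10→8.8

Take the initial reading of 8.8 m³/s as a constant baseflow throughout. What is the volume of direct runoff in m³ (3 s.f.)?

Direct-runoff ordinates (Q − Q_b): 0.0, 19.7, 39.1, 67.1, 104.5, 77.4, 57.3, 42.4, 31.4, 23.2, 0.0 m³/s.
ΣQ_DR = 462.1 m³/s.
With Δt = 1 h = 3600 s, V = ΣQ_DR · Δt = 462.1 × 3600 = 1.66 × 10^6 m³.

V ≈ 1.66 × 10^6 m³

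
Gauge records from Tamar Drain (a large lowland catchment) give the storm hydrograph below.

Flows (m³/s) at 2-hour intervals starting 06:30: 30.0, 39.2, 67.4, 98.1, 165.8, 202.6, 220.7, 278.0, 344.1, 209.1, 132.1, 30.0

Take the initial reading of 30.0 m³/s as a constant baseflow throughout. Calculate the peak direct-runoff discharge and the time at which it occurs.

Subtracting baseflow gives direct-runoff ordinates: 0.0, 9.2, 37.4, 68.1, 135.8, 172.6, 190.7, 248.0, 314.1, 179.1, 102.1, 0.0 m³/s.
The maximum is 314.1 m³/s, occurring at the reading for t = 22:30.

Q_p = 314.1 m³/s at t = 22:30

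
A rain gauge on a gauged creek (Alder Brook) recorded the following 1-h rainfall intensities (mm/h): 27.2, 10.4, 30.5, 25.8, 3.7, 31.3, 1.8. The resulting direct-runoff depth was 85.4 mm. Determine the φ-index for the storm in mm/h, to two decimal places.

φ ≈ 7.96 mm/h

Only the 5 blocks with intensity above φ contribute runoff: 27.2, 10.4, 30.5, 25.8, 31.3 mm/h.
Σ(I−φ)·Δt = d  ⇒  (27.2+10.4+30.5+25.8+31.3 − 5φ)·1 = 85.4
φ = (125.2 − 85.4/1) / 5 = 7.96 mm/h.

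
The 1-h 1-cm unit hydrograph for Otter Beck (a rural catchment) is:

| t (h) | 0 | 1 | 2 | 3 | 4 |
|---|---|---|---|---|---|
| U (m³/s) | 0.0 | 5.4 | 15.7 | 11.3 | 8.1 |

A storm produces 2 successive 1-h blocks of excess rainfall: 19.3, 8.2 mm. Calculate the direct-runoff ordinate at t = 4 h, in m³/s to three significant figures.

By discrete convolution, Q_j = Σ (P_i / 10 mm) · U_{j−i}.
At t = 4 h (j=4): Q = (19.3/10)·8.1 + (8.2/10)·11.3 = 24.9 m³/s.

Q ≈ 24.9 m³/s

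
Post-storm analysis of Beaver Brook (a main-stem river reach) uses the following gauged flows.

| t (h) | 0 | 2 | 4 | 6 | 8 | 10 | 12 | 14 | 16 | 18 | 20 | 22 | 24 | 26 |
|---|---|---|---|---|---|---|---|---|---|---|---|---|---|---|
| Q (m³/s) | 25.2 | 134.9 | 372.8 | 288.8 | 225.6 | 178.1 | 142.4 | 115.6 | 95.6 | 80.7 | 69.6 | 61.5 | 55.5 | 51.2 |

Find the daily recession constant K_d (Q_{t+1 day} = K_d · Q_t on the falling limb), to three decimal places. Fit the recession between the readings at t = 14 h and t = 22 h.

K_d ≈ 0.151

Between t = 14 h and t = 22 h the flow falls from 115.6 to 61.5 m³/s over 4×2 h = 8 h.
Per-interval ratio K = (61.5/115.6)^(1/4) = 0.8540; K_d = K^(24/2) = 0.151.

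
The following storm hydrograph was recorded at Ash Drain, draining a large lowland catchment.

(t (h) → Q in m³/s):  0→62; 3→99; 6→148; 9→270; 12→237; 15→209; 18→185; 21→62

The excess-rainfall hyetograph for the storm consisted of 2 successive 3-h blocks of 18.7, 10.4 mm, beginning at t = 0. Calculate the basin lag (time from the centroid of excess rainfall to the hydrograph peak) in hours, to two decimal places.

Centroid of excess rainfall: t_c = Σ P_i·t̄_i / ΣP_i = 2.5722 h (block centres at 1.5, 4.5 h).
Hydrograph peak occurs at t = 9 h, so basin lag t_L = 9 − 2.5722 = 6.43 h.

t_L ≈ 6.43 h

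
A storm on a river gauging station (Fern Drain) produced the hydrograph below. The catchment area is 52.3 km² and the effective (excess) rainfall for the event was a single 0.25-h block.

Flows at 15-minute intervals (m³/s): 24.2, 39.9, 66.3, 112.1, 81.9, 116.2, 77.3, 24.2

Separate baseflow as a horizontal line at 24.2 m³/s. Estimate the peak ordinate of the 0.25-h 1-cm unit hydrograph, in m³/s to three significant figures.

U_p ≈ 153 m³/s

Direct runoff: 0.0, 15.7, 42.1, 87.9, 57.7, 92.0, 53.1, 0.0 m³/s; ΣQ_DR = 348.5 m³/s, peak = 92.0 m³/s.
Runoff depth d = ΣQ_DR·Δt / A = 348.5 × 900 / (52.3 km²) = 5.997 mm.
The 1-cm UH is the DRH scaled by (10 mm)/d, so U_p = 92.0 × 10/5.997 = 153 m³/s.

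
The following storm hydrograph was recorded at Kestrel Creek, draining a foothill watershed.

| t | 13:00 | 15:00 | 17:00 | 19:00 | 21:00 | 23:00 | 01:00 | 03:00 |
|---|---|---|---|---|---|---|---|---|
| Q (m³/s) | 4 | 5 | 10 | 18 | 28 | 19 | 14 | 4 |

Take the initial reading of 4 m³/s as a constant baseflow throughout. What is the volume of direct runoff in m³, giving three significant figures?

V ≈ 5.04 × 10^5 m³

Direct-runoff ordinates (Q − Q_b): 0.0, 1.0, 6.0, 14.0, 24.0, 15.0, 10.0, 0.0 m³/s.
ΣQ_DR = 70.00 m³/s.
With Δt = 2 h = 7200 s, V = ΣQ_DR · Δt = 70.00 × 7200 = 5.04 × 10^5 m³.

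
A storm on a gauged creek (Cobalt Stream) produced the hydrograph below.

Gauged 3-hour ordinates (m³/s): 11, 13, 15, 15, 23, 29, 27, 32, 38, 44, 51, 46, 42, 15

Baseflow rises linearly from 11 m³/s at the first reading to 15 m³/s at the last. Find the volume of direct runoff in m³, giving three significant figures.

Direct-runoff ordinates (Q − Q_b): 0.00, 1.69, 3.38, 3.08, 10.77, 16.46, 14.15, 18.85, 24.54, 30.23, 36.92, 31.62, 27.31, 0.00 m³/s.
ΣQ_DR = 219.0 m³/s.
With Δt = 3 h = 10800 s, V = ΣQ_DR · Δt = 219.0 × 10800 = 2.37 × 10^6 m³.

V ≈ 2.37 × 10^6 m³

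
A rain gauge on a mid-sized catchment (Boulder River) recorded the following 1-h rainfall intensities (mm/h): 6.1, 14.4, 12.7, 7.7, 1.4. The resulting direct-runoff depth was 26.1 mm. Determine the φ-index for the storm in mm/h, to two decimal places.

Only the 4 blocks with intensity above φ contribute runoff: 6.1, 14.4, 12.7, 7.7 mm/h.
Σ(I−φ)·Δt = d  ⇒  (6.1+14.4+12.7+7.7 − 4φ)·1 = 26.1
φ = (40.90 − 26.1/1) / 4 = 3.70 mm/h.

φ ≈ 3.70 mm/h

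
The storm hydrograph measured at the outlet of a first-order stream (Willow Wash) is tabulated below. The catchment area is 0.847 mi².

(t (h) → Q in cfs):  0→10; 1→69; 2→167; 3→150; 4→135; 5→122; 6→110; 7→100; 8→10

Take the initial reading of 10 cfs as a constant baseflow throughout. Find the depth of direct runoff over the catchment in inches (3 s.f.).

d ≈ 1.43 in

Direct runoff: 0.0, 59.0, 157.0, 140.0, 125.0, 112.0, 100.0, 90.0, 0.0 cfs; ΣQ_DR = 783.0 cfs.
V = ΣQ_DR · Δt = 783.0 × 3600 s = 2.819 × 10^6 ft³.
Over A = 0.847 mi², depth = V / A = 1.43 in.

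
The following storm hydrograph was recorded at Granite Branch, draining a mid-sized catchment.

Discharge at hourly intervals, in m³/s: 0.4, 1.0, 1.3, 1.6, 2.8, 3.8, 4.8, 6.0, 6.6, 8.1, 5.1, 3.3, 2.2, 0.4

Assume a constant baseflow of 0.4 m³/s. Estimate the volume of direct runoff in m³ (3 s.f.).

Direct-runoff ordinates (Q − Q_b): 0.0, 0.6, 0.9, 1.2, 2.4, 3.4, 4.4, 5.6, 6.2, 7.7, 4.7, 2.9, 1.8, 0.0 m³/s.
ΣQ_DR = 41.80 m³/s.
With Δt = 1 h = 3600 s, V = ΣQ_DR · Δt = 41.80 × 3600 = 1.50 × 10^5 m³.

V ≈ 1.50 × 10^5 m³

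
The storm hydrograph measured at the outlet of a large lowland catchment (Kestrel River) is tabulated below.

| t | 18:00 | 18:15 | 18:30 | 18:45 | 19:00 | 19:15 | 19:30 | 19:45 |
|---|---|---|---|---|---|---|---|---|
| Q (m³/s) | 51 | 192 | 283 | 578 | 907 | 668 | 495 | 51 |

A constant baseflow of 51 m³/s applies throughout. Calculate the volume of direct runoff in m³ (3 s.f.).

Direct-runoff ordinates (Q − Q_b): 0.0, 141.0, 232.0, 527.0, 856.0, 617.0, 444.0, 0.0 m³/s.
ΣQ_DR = 2817 m³/s.
With Δt = 0.25 h = 900 s, V = ΣQ_DR · Δt = 2817 × 900 = 2.54 × 10^6 m³.

V ≈ 2.54 × 10^6 m³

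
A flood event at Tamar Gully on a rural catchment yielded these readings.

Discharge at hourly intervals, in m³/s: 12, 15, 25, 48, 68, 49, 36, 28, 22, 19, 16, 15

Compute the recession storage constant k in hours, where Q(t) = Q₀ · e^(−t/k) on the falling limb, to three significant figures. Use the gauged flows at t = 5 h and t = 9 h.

On the falling limb, Q drops from 49 to 19 m³/s between t = 5 h and t = 9 h (Δt = 4 h).
k = −Δt / ln(Q₂/Q₁) = −4 / ln(19/49) = 4.22 h.

k ≈ 4.22 h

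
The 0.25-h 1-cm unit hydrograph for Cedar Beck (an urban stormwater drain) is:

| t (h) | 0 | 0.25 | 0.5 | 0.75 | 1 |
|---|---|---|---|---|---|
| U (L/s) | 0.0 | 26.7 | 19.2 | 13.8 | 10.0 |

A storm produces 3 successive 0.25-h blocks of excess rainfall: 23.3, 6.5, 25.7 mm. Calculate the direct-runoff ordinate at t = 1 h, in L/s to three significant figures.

Q ≈ 81.6 L/s

By discrete convolution, Q_j = Σ (P_i / 10 mm) · U_{j−i}.
At t = 1 h (j=4): Q = (23.3/10)·10.0 + (6.5/10)·13.8 + (25.7/10)·19.2 = 81.6 L/s.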